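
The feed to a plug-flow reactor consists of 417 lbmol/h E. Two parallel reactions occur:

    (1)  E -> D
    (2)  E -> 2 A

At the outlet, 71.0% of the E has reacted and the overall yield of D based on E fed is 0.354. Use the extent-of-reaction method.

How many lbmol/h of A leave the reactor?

Yield of D: 1ξ₁ / 417 = 0.354 → ξ₁ = 147.6 lbmol/h.
Conversion of E: 1ξ₁ + 1ξ₂ = 0.71 × 417 = 296.1 → ξ₂ = 148.5 lbmol/h.
Outlet amounts (n = n₀ + Σ ν·ξ):
  E: 417 − 1(147.6) − 1(148.5) = 120.9
  D: 0 + 1(147.6) = 147.6
  A: 0 + 2(148.5) = 296.9

297 lbmol/h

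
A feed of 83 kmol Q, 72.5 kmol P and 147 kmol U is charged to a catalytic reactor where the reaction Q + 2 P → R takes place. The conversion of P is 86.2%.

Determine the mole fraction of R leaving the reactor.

0.13

P reacted = 0.862 × 72.5 = 62.49 kmol; ν_P = −2, so ξ = 62.49/2 = 31.25 kmol.
Outlet amounts (n = n₀ + ν ξ):
  Q: 83 − 1(31.25) = 51.75
  P: 72.5 − 2(31.25) = 10.01
  R: 0 + 1(31.25) = 31.25
  U: 147 (inert)
Total out = 240 kmol; y_R = 31.25 / 240 = 0.1302.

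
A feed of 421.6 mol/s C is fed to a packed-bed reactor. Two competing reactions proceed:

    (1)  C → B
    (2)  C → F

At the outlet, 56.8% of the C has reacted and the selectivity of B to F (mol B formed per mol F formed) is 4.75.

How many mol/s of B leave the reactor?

198 mol/s

Conversion of C: C consumed = 0.568 × 421.6 = 239.5 mol/s = 1ξ₁ + 1ξ₂.
Selectivity: 1ξ₁ / (1ξ₂) = 4.75 → ξ₁ = 4.75 ξ₂.
Substitute: (1·4.75 + 1) ξ₂ = 239.5 → ξ₂ = 41.65 mol/s, ξ₁ = 197.8 mol/s.
Outlet amounts (n = n₀ + Σ ν·ξ):
  C: 421.6 − 1(197.8) − 1(41.65) = 182.1
  B: 0 + 1(197.8) = 197.8
  F: 0 + 1(41.65) = 41.65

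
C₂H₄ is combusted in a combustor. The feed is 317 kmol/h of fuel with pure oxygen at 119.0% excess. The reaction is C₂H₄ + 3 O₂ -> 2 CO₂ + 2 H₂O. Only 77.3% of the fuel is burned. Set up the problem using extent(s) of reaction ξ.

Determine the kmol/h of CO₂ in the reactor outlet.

Stoichiometric O₂ = 3 × 317 = 951 kmol/h; O₂ fed = 951 × 2.190 = 2083 kmol/h.
Fuel reacted = 0.773 × 317 → ξ = 245 kmol/h.
Outlet (n = n₀ + ν ξ):
  C₂H₄: 317 − 1(245) = 71.96
  O₂: 2083 − 3(245) = 1348
  CO₂: 0 + 2(245) = 490.1
  H₂O: 0 + 2(245) = 490.1

490 kmol/h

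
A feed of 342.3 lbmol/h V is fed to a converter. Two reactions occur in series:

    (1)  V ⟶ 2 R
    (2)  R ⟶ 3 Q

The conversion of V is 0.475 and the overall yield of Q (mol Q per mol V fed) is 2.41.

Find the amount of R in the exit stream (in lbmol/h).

50.2 lbmol/h

Conversion of V: V consumed = 1ξ₁ = 0.475 × 342.3 → ξ₁ = 162.6 lbmol/h.
Yield of Q: 3ξ₂ / 342.3 = 2.41 → ξ₂ = 275 lbmol/h.
Outlet amounts (n = n₀ + Σ ν·ξ):
  V: 342.3 − 1(162.6) = 179.7
  R: 0 + 2(162.6) − 1(275) = 50.2
  Q: 0 + 3(275) = 824.9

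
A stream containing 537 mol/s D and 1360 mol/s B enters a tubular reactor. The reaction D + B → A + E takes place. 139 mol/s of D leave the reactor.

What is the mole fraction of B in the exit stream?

For D: n = n₀ − 1ξ → 139 = 537 − 1ξ, giving ξ = 398 mol/s.
Outlet amounts (n = n₀ + ν ξ):
  D: 537 − 1(398) = 139
  B: 1360 − 1(398) = 962
  A: 0 + 1(398) = 398
  E: 0 + 1(398) = 398
Total out = 1897 mol/s; y_B = 962 / 1897 = 0.5071.

0.507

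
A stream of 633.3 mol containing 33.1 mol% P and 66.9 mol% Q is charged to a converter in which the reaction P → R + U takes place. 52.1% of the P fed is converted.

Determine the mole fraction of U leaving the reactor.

P reacted = 0.521 × 209.6 = 109.2 mol; ν_P = −1, so ξ = 109.2/1 = 109.2 mol.
Outlet amounts (n = n₀ + ν ξ):
  P: 209.6 − 1(109.2) = 100.4
  R: 0 + 1(109.2) = 109.2
  U: 0 + 1(109.2) = 109.2
  Q: 423.7 (inert)
Total out = 742.5 mol; y_U = 109.2 / 742.5 = 0.1471.

0.147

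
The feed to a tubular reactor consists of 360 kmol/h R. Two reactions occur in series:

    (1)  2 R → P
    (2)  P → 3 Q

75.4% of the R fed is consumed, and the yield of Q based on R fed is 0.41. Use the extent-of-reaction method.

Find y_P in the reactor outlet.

Conversion of R: R consumed = 2ξ₁ = 0.754 × 360 → ξ₁ = 135.7 kmol/h.
Yield of Q: 3ξ₂ / 360 = 0.41 → ξ₂ = 49.2 kmol/h.
Outlet amounts (n = n₀ + Σ ν·ξ):
  R: 360 − 2(135.7) = 88.56
  P: 0 + 1(135.7) − 1(49.2) = 86.52
  Q: 0 + 3(49.2) = 147.6
Total out = 322.7 kmol/h; y_P = 86.52 / 322.7 = 0.2681.

0.268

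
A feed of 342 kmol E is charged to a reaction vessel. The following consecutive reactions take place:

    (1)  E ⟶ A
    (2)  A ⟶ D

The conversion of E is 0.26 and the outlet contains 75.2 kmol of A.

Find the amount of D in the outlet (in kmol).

Conversion of E: E consumed = 1ξ₁ = 0.26 × 342 → ξ₁ = 88.92 kmol.
A balance: n_A = 0 + 1ξ₁ − 1ξ₂ = 75.2 → ξ₂ = (1·88.92 − 75.2)/1 = 13.72 kmol.
Outlet amounts (n = n₀ + Σ ν·ξ):
  E: 342 − 1(88.92) = 253.1
  A: 0 + 1(88.92) − 1(13.72) = 75.2
  D: 0 + 1(13.72) = 13.72

13.7 kmol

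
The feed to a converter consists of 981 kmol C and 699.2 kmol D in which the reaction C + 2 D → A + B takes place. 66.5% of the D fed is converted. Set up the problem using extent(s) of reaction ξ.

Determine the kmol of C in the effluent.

D reacted = 0.665 × 699.2 = 465 kmol; ν_D = −2, so ξ = 465/2 = 232.5 kmol.
Outlet amounts (n = n₀ + ν ξ):
  C: 981 − 1(232.5) = 748.5
  D: 699.2 − 2(232.5) = 234.2
  A: 0 + 1(232.5) = 232.5
  B: 0 + 1(232.5) = 232.5

749 kmol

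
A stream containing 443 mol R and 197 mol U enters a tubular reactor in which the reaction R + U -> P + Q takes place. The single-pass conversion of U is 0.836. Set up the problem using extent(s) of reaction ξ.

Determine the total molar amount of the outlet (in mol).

U reacted = 0.836 × 197 = 164.7 mol; ν_U = −1, so ξ = 164.7/1 = 164.7 mol.
Outlet amounts (n = n₀ + ν ξ):
  R: 443 − 1(164.7) = 278.3
  U: 197 − 1(164.7) = 32.31
  P: 0 + 1(164.7) = 164.7
  Q: 0 + 1(164.7) = 164.7
Total out = 278.3 + 32.31 + 164.7 + 164.7 = 640 mol.

640 mol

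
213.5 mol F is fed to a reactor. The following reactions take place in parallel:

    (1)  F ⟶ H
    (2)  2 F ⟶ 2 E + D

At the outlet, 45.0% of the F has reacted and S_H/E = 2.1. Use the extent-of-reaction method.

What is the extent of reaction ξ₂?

Conversion of F: F consumed = 0.45 × 213.5 = 96.08 mol = 1ξ₁ + 2ξ₂.
Selectivity: 1ξ₁ / (2ξ₂) = 2.1 → ξ₁ = 4.2 ξ₂.
Substitute: (1·4.2 + 2) ξ₂ = 96.08 → ξ₂ = 15.5 mol, ξ₁ = 65.08 mol.
Outlet amounts (n = n₀ + Σ ν·ξ):
  F: 213.5 − 1(65.08) − 2(15.5) = 117.4
  H: 0 + 1(65.08) = 65.08
  E: 0 + 2(15.5) = 30.99
  D: 0 + 1(15.5) = 15.5

ξ₂ = 15.5 mol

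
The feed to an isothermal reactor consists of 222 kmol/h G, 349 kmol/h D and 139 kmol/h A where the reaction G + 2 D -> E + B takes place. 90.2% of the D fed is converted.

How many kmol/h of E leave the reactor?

D reacted = 0.902 × 349 = 314.8 kmol/h; ν_D = −2, so ξ = 314.8/2 = 157.4 kmol/h.
Outlet amounts (n = n₀ + ν ξ):
  G: 222 − 1(157.4) = 64.6
  D: 349 − 2(157.4) = 34.2
  E: 0 + 1(157.4) = 157.4
  B: 0 + 1(157.4) = 157.4
  A: 139 (inert)

157 kmol/h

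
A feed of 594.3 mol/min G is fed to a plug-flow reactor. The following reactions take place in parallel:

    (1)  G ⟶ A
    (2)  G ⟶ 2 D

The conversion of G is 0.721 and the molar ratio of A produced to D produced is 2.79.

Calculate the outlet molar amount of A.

363 mol/min

Conversion of G: G consumed = 0.721 × 594.3 = 428.5 mol/min = 1ξ₁ + 1ξ₂.
Selectivity: 1ξ₁ / (2ξ₂) = 2.79 → ξ₁ = 5.58 ξ₂.
Substitute: (1·5.58 + 1) ξ₂ = 428.5 → ξ₂ = 65.12 mol/min, ξ₁ = 363.4 mol/min.
Outlet amounts (n = n₀ + Σ ν·ξ):
  G: 594.3 − 1(363.4) − 1(65.12) = 165.8
  A: 0 + 1(363.4) = 363.4
  D: 0 + 2(65.12) = 130.2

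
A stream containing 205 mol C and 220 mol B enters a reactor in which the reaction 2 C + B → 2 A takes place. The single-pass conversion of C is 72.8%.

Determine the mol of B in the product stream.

C reacted = 0.728 × 205 = 149.2 mol; ν_C = −2, so ξ = 149.2/2 = 74.62 mol.
Outlet amounts (n = n₀ + ν ξ):
  C: 205 − 2(74.62) = 55.76
  B: 220 − 1(74.62) = 145.4
  A: 0 + 2(74.62) = 149.2

145 mol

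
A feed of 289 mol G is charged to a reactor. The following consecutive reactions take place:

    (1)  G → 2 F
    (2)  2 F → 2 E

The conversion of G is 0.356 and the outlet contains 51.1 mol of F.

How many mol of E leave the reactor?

155 mol

Conversion of G: G consumed = 1ξ₁ = 0.356 × 289 → ξ₁ = 102.9 mol.
F balance: n_F = 0 + 2ξ₁ − 2ξ₂ = 51.1 → ξ₂ = (2·102.9 − 51.1)/2 = 77.33 mol.
Outlet amounts (n = n₀ + Σ ν·ξ):
  G: 289 − 1(102.9) = 186.1
  F: 0 + 2(102.9) − 2(77.33) = 51.1
  E: 0 + 2(77.33) = 154.7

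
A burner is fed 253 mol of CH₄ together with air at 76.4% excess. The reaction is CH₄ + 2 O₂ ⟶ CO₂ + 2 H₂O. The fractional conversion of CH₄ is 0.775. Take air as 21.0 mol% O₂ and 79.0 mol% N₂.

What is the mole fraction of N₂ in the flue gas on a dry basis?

Stoichiometric O₂ = 2 × 253 = 506 mol; O₂ fed = 506 × 1.764 = 892.6 mol.
N₂ fed = 892.6 × 79/21 = 3358 mol.
Fuel reacted = 0.775 × 253 → ξ = 196.1 mol.
Outlet (n = n₀ + ν ξ):
  CH₄: 253 − 1(196.1) = 56.92
  O₂: 892.6 − 2(196.1) = 500.4
  N₂: 3358 (inert)
  CO₂: 0 + 1(196.1) = 196.1
  H₂O: 0 + 2(196.1) = 392.2
Dry total = 4111 mol; y_N₂ (dry) = 3358 / 4111 = 0.8167.

0.817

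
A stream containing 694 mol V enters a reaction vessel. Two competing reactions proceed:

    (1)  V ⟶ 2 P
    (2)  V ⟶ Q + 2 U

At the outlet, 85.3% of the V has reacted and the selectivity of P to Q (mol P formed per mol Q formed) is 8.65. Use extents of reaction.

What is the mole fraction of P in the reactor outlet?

Conversion of V: V consumed = 0.853 × 694 = 592 mol = 1ξ₁ + 1ξ₂.
Selectivity: 2ξ₁ / (1ξ₂) = 8.65 → ξ₁ = 4.325 ξ₂.
Substitute: (1·4.325 + 1) ξ₂ = 592 → ξ₂ = 111.2 mol, ξ₁ = 480.8 mol.
Outlet amounts (n = n₀ + Σ ν·ξ):
  V: 694 − 1(480.8) − 1(111.2) = 102
  P: 0 + 2(480.8) = 961.6
  Q: 0 + 1(111.2) = 111.2
  U: 0 + 2(111.2) = 222.3
Total out = 1397 mol; y_P = 961.6 / 1397 = 0.6883.

0.688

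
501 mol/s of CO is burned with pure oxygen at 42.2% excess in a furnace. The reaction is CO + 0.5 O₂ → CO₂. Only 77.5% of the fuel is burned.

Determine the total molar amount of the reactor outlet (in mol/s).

663 mol/s

Stoichiometric O₂ = 0.5 × 501 = 250.5 mol/s; O₂ fed = 250.5 × 1.422 = 356.2 mol/s.
Fuel reacted = 0.775 × 501 → ξ = 388.3 mol/s.
Outlet (n = n₀ + ν ξ):
  CO: 501 − 1(388.3) = 112.7
  O₂: 356.2 − 0.5(388.3) = 162.1
  CO₂: 0 + 1(388.3) = 388.3
Total out = 112.7 + 162.1 + 388.3 = 663.1 mol/s.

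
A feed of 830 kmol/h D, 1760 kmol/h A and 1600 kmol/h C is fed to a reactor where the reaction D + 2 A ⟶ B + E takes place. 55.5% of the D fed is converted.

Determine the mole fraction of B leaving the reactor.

D reacted = 0.555 × 830 = 460.7 kmol/h; ν_D = −1, so ξ = 460.7/1 = 460.7 kmol/h.
Outlet amounts (n = n₀ + ν ξ):
  D: 830 − 1(460.7) = 369.3
  A: 1760 − 2(460.7) = 838.7
  B: 0 + 1(460.7) = 460.7
  E: 0 + 1(460.7) = 460.7
  C: 1600 (inert)
Total out = 3729 kmol/h; y_B = 460.7 / 3729 = 0.1235.

0.124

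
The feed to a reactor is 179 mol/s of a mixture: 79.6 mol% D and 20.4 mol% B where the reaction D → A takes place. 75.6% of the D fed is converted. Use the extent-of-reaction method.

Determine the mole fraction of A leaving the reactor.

0.602

D reacted = 0.756 × 142.5 = 107.7 mol/s; ν_D = −1, so ξ = 107.7/1 = 107.7 mol/s.
Outlet amounts (n = n₀ + ν ξ):
  D: 142.5 − 1(107.7) = 34.77
  A: 0 + 1(107.7) = 107.7
  B: 36.52 (inert)
Total out = 179 mol/s; y_A = 107.7 / 179 = 0.6018.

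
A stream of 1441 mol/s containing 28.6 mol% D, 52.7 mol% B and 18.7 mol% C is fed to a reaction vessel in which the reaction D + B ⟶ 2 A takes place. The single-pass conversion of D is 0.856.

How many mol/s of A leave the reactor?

D reacted = 0.856 × 412.1 = 352.8 mol/s; ν_D = −1, so ξ = 352.8/1 = 352.8 mol/s.
Outlet amounts (n = n₀ + ν ξ):
  D: 412.1 − 1(352.8) = 59.35
  B: 759.4 − 1(352.8) = 406.6
  A: 0 + 2(352.8) = 705.6
  C: 269.5 (inert)

706 mol/s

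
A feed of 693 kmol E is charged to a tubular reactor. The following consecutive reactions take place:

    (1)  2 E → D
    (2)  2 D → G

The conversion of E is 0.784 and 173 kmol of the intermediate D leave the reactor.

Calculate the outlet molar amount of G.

49.3 kmol

Conversion of E: E consumed = 2ξ₁ = 0.784 × 693 → ξ₁ = 271.7 kmol.
D balance: n_D = 0 + 1ξ₁ − 2ξ₂ = 173 → ξ₂ = (1·271.7 − 173)/2 = 49.33 kmol.
Outlet amounts (n = n₀ + Σ ν·ξ):
  E: 693 − 2(271.7) = 149.7
  D: 0 + 1(271.7) − 2(49.33) = 173
  G: 0 + 1(49.33) = 49.33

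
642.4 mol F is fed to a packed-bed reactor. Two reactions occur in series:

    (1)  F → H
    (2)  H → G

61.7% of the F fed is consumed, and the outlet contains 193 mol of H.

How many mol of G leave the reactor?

203 mol

Conversion of F: F consumed = 1ξ₁ = 0.617 × 642.4 → ξ₁ = 396.4 mol.
H balance: n_H = 0 + 1ξ₁ − 1ξ₂ = 193 → ξ₂ = (1·396.4 − 193)/1 = 203.4 mol.
Outlet amounts (n = n₀ + Σ ν·ξ):
  F: 642.4 − 1(396.4) = 246
  H: 0 + 1(396.4) − 1(203.4) = 193
  G: 0 + 1(203.4) = 203.4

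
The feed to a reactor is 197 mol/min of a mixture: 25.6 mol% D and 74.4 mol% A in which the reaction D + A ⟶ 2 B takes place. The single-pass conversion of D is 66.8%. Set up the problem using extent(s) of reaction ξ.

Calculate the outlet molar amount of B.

67.4 mol/min

D reacted = 0.668 × 50.43 = 33.69 mol/min; ν_D = −1, so ξ = 33.69/1 = 33.69 mol/min.
Outlet amounts (n = n₀ + ν ξ):
  D: 50.43 − 1(33.69) = 16.74
  A: 146.6 − 1(33.69) = 112.9
  B: 0 + 2(33.69) = 67.38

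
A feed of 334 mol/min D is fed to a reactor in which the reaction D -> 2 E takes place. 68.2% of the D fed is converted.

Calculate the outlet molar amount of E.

456 mol/min

D reacted = 0.682 × 334 = 227.8 mol/min; ν_D = −1, so ξ = 227.8/1 = 227.8 mol/min.
Outlet amounts (n = n₀ + ν ξ):
  D: 334 − 1(227.8) = 106.2
  E: 0 + 2(227.8) = 455.6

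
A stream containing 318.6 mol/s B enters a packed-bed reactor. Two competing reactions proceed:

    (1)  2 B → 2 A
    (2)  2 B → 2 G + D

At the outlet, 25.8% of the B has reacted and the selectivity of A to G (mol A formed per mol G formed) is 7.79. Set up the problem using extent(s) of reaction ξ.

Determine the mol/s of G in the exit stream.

9.35 mol/s

Conversion of B: B consumed = 0.258 × 318.6 = 82.2 mol/s = 2ξ₁ + 2ξ₂.
Selectivity: 2ξ₁ / (2ξ₂) = 7.79 → ξ₁ = 7.79 ξ₂.
Substitute: (2·7.79 + 2) ξ₂ = 82.2 → ξ₂ = 4.676 mol/s, ξ₁ = 36.42 mol/s.
Outlet amounts (n = n₀ + Σ ν·ξ):
  B: 318.6 − 2(36.42) − 2(4.676) = 236.4
  A: 0 + 2(36.42) = 72.85
  G: 0 + 2(4.676) = 9.351
  D: 0 + 1(4.676) = 4.676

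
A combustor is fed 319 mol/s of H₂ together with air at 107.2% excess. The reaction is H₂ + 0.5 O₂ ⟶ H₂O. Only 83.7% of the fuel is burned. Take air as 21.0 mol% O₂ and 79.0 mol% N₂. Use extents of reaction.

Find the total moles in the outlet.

Stoichiometric O₂ = 0.5 × 319 = 159.5 mol/s; O₂ fed = 159.5 × 2.072 = 330.5 mol/s.
N₂ fed = 330.5 × 79/21 = 1243 mol/s.
Fuel reacted = 0.837 × 319 → ξ = 267 mol/s.
Outlet (n = n₀ + ν ξ):
  H₂: 319 − 1(267) = 52
  O₂: 330.5 − 0.5(267) = 197
  N₂: 1243 (inert)
  H₂O: 0 + 1(267) = 267
Total out = 52 + 197 + 1243 + 267 = 1759 mol/s.

1760 mol/s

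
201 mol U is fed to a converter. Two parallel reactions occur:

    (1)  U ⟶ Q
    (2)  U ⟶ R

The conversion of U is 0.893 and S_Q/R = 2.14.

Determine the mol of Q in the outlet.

Conversion of U: U consumed = 0.893 × 201 = 179.5 mol = 1ξ₁ + 1ξ₂.
Selectivity: 1ξ₁ / (1ξ₂) = 2.14 → ξ₁ = 2.14 ξ₂.
Substitute: (1·2.14 + 1) ξ₂ = 179.5 → ξ₂ = 57.16 mol, ξ₁ = 122.3 mol.
Outlet amounts (n = n₀ + Σ ν·ξ):
  U: 201 − 1(122.3) − 1(57.16) = 21.51
  Q: 0 + 1(122.3) = 122.3
  R: 0 + 1(57.16) = 57.16

122 mol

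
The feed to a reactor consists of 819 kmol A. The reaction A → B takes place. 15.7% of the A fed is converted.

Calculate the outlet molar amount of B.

129 kmol

A reacted = 0.157 × 819 = 128.6 kmol; ν_A = −1, so ξ = 128.6/1 = 128.6 kmol.
Outlet amounts (n = n₀ + ν ξ):
  A: 819 − 1(128.6) = 690.4
  B: 0 + 1(128.6) = 128.6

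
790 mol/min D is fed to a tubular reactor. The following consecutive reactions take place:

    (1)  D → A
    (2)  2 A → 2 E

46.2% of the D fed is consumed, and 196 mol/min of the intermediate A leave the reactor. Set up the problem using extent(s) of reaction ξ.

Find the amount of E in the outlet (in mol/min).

Conversion of D: D consumed = 1ξ₁ = 0.462 × 790 → ξ₁ = 365 mol/min.
A balance: n_A = 0 + 1ξ₁ − 2ξ₂ = 196 → ξ₂ = (1·365 − 196)/2 = 84.49 mol/min.
Outlet amounts (n = n₀ + Σ ν·ξ):
  D: 790 − 1(365) = 425
  A: 0 + 1(365) − 2(84.49) = 196
  E: 0 + 2(84.49) = 169

169 mol/min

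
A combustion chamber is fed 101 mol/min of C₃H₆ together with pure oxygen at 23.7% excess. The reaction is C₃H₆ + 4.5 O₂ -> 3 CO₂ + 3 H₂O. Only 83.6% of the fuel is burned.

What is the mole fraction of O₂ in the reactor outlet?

0.258

Stoichiometric O₂ = 4.5 × 101 = 454.5 mol/min; O₂ fed = 454.5 × 1.237 = 562.2 mol/min.
Fuel reacted = 0.836 × 101 → ξ = 84.44 mol/min.
Outlet (n = n₀ + ν ξ):
  C₃H₆: 101 − 1(84.44) = 16.56
  O₂: 562.2 − 4.5(84.44) = 182.3
  CO₂: 0 + 3(84.44) = 253.3
  H₂O: 0 + 3(84.44) = 253.3
Total out = 705.4 mol/min; y_O₂ = 182.3 / 705.4 = 0.2584.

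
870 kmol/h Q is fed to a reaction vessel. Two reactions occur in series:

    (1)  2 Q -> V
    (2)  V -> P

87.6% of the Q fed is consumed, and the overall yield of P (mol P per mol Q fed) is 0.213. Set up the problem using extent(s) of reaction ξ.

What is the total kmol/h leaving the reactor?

Conversion of Q: Q consumed = 2ξ₁ = 0.876 × 870 → ξ₁ = 381.1 kmol/h.
Yield of P: 1ξ₂ / 870 = 0.213 → ξ₂ = 185.3 kmol/h.
Outlet amounts (n = n₀ + Σ ν·ξ):
  Q: 870 − 2(381.1) = 107.9
  V: 0 + 1(381.1) − 1(185.3) = 195.8
  P: 0 + 1(185.3) = 185.3
Total out = 107.9 + 195.8 + 185.3 = 488.9 kmol/h.

489 kmol/h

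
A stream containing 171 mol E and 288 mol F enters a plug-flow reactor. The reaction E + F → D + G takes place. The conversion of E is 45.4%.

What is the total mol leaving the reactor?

459 mol

E reacted = 0.454 × 171 = 77.63 mol; ν_E = −1, so ξ = 77.63/1 = 77.63 mol.
Outlet amounts (n = n₀ + ν ξ):
  E: 171 − 1(77.63) = 93.37
  F: 288 − 1(77.63) = 210.4
  D: 0 + 1(77.63) = 77.63
  G: 0 + 1(77.63) = 77.63
Total out = 93.37 + 210.4 + 77.63 + 77.63 = 459 mol.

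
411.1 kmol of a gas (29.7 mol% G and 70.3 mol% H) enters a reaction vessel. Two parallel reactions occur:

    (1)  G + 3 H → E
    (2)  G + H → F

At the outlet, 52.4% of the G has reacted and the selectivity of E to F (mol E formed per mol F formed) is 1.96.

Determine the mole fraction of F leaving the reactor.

0.0824

Conversion of G: G consumed = 0.524 × 122.1 = 63.98 kmol = 1ξ₁ + 1ξ₂.
Selectivity: 1ξ₁ / (1ξ₂) = 1.96 → ξ₁ = 1.96 ξ₂.
Substitute: (1·1.96 + 1) ξ₂ = 63.98 → ξ₂ = 21.61 kmol, ξ₁ = 42.36 kmol.
Outlet amounts (n = n₀ + Σ ν·ξ):
  G: 122.1 − 1(42.36) − 1(21.61) = 58.12
  H: 289 − 3(42.36) − 1(21.61) = 140.3
  E: 0 + 1(42.36) = 42.36
  F: 0 + 1(21.61) = 21.61
Total out = 262.4 kmol; y_F = 21.61 / 262.4 = 0.08237.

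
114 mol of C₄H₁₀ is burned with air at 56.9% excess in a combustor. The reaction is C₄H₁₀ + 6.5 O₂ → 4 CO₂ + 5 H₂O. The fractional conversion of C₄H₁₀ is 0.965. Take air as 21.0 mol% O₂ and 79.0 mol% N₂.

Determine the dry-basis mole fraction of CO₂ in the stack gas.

0.0836

Stoichiometric O₂ = 6.5 × 114 = 741 mol; O₂ fed = 741 × 1.569 = 1163 mol.
N₂ fed = 1163 × 79/21 = 4374 mol.
Fuel reacted = 0.965 × 114 → ξ = 110 mol.
Outlet (n = n₀ + ν ξ):
  C₄H₁₀: 114 − 1(110) = 3.99
  O₂: 1163 − 6.5(110) = 447.6
  N₂: 4374 (inert)
  CO₂: 0 + 4(110) = 440
  H₂O: 0 + 5(110) = 550
Dry total = 5265 mol; y_CO₂ (dry) = 440 / 5265 = 0.08357.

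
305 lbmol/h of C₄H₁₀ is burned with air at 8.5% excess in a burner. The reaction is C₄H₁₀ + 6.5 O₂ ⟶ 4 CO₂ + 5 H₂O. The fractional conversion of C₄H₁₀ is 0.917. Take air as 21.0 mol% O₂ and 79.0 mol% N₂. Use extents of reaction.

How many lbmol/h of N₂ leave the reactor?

Stoichiometric O₂ = 6.5 × 305 = 1982 lbmol/h; O₂ fed = 1982 × 1.085 = 2151 lbmol/h.
N₂ fed = 2151 × 79/21 = 8092 lbmol/h.
Fuel reacted = 0.917 × 305 → ξ = 279.7 lbmol/h.
Outlet (n = n₀ + ν ξ):
  C₄H₁₀: 305 − 1(279.7) = 25.31
  O₂: 2151 − 6.5(279.7) = 333.1
  N₂: 8092 (inert)
  CO₂: 0 + 4(279.7) = 1119
  H₂O: 0 + 5(279.7) = 1398

8090 lbmol/h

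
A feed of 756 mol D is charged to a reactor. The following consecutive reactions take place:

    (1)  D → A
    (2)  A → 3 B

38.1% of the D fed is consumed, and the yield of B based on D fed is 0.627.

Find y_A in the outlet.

Conversion of D: D consumed = 1ξ₁ = 0.381 × 756 → ξ₁ = 288 mol.
Yield of B: 3ξ₂ / 756 = 0.627 → ξ₂ = 158 mol.
Outlet amounts (n = n₀ + Σ ν·ξ):
  D: 756 − 1(288) = 468
  A: 0 + 1(288) − 1(158) = 130
  B: 0 + 3(158) = 474
Total out = 1072 mol; y_A = 130 / 1072 = 0.1213.

0.121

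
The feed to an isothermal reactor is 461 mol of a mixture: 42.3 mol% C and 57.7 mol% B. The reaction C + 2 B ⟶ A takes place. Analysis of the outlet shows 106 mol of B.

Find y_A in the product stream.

For B: n = n₀ − 2ξ → 106 = 266 − 2ξ, giving ξ = 80 mol.
Outlet amounts (n = n₀ + ν ξ):
  C: 195 − 1(80) = 115
  B: 266 − 2(80) = 106
  A: 0 + 1(80) = 80
Total out = 301 mol; y_A = 80 / 301 = 0.2658.

0.266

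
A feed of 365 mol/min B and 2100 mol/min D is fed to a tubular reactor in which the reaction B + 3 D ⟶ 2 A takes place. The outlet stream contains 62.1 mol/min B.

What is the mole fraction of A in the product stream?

0.326

For B: n = n₀ − 1ξ → 62.1 = 365 − 1ξ, giving ξ = 302.9 mol/min.
Outlet amounts (n = n₀ + ν ξ):
  B: 365 − 1(302.9) = 62.1
  D: 2100 − 3(302.9) = 1191
  A: 0 + 2(302.9) = 605.8
Total out = 1859 mol/min; y_A = 605.8 / 1859 = 0.3258.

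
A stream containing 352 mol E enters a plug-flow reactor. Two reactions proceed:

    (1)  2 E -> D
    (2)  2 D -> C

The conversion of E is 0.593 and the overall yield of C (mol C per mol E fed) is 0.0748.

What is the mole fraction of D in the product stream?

0.234

Conversion of E: E consumed = 2ξ₁ = 0.593 × 352 → ξ₁ = 104.4 mol.
Yield of C: 1ξ₂ / 352 = 0.0748 → ξ₂ = 26.33 mol.
Outlet amounts (n = n₀ + Σ ν·ξ):
  E: 352 − 2(104.4) = 143.3
  D: 0 + 1(104.4) − 2(26.33) = 51.71
  C: 0 + 1(26.33) = 26.33
Total out = 221.3 mol; y_D = 51.71 / 221.3 = 0.2337.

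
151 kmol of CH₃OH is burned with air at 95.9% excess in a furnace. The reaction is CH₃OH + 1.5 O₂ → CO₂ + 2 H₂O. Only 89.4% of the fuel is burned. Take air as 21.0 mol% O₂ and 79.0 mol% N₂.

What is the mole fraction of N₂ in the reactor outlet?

0.716

Stoichiometric O₂ = 1.5 × 151 = 226.5 kmol; O₂ fed = 226.5 × 1.959 = 443.7 kmol.
N₂ fed = 443.7 × 79/21 = 1669 kmol.
Fuel reacted = 0.894 × 151 → ξ = 135 kmol.
Outlet (n = n₀ + ν ξ):
  CH₃OH: 151 − 1(135) = 16.01
  O₂: 443.7 − 1.5(135) = 241.2
  N₂: 1669 (inert)
  CO₂: 0 + 1(135) = 135
  H₂O: 0 + 2(135) = 270
Total out = 2331 kmol; y_N₂ = 1669 / 2331 = 0.716.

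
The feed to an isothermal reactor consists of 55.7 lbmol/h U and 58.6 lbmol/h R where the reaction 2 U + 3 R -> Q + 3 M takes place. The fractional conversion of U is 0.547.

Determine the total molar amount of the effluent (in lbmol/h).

99.1 lbmol/h

U reacted = 0.547 × 55.7 = 30.47 lbmol/h; ν_U = −2, so ξ = 30.47/2 = 15.23 lbmol/h.
Outlet amounts (n = n₀ + ν ξ):
  U: 55.7 − 2(15.23) = 25.23
  R: 58.6 − 3(15.23) = 12.9
  Q: 0 + 1(15.23) = 15.23
  M: 0 + 3(15.23) = 45.7
Total out = 25.23 + 12.9 + 15.23 + 45.7 = 99.07 lbmol/h.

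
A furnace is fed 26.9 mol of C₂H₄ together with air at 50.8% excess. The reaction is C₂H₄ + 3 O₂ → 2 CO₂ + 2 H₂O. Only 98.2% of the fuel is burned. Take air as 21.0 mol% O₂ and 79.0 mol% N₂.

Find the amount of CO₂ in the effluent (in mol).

52.8 mol

Stoichiometric O₂ = 3 × 26.9 = 80.7 mol; O₂ fed = 80.7 × 1.508 = 121.7 mol.
N₂ fed = 121.7 × 79/21 = 457.8 mol.
Fuel reacted = 0.982 × 26.9 → ξ = 26.42 mol.
Outlet (n = n₀ + ν ξ):
  C₂H₄: 26.9 − 1(26.42) = 0.4842
  O₂: 121.7 − 3(26.42) = 42.45
  N₂: 457.8 (inert)
  CO₂: 0 + 2(26.42) = 52.83
  H₂O: 0 + 2(26.42) = 52.83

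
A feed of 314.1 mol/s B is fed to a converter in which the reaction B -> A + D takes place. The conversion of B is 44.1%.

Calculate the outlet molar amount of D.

B reacted = 0.441 × 314.1 = 138.5 mol/s; ν_B = −1, so ξ = 138.5/1 = 138.5 mol/s.
Outlet amounts (n = n₀ + ν ξ):
  B: 314.1 − 1(138.5) = 175.6
  A: 0 + 1(138.5) = 138.5
  D: 0 + 1(138.5) = 138.5

139 mol/s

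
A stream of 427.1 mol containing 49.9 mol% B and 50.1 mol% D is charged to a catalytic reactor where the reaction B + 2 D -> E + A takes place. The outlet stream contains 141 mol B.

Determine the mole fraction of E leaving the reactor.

0.203

For B: n = n₀ − 1ξ → 141 = 213.1 − 1ξ, giving ξ = 72.12 mol.
Outlet amounts (n = n₀ + ν ξ):
  B: 213.1 − 1(72.12) = 141
  D: 214 − 2(72.12) = 69.73
  E: 0 + 1(72.12) = 72.12
  A: 0 + 1(72.12) = 72.12
Total out = 355 mol; y_E = 72.12 / 355 = 0.2032.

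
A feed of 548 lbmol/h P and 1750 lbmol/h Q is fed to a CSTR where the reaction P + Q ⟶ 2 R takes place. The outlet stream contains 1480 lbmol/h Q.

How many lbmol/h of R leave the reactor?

540 lbmol/h

For Q: n = n₀ − 1ξ → 1480 = 1750 − 1ξ, giving ξ = 270 lbmol/h.
Outlet amounts (n = n₀ + ν ξ):
  P: 548 − 1(270) = 278
  Q: 1750 − 1(270) = 1480
  R: 0 + 2(270) = 540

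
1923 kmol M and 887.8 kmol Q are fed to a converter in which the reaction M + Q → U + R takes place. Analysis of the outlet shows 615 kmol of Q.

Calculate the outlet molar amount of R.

For Q: n = n₀ − 1ξ → 615 = 887.8 − 1ξ, giving ξ = 272.8 kmol.
Outlet amounts (n = n₀ + ν ξ):
  M: 1923 − 1(272.8) = 1650
  Q: 887.8 − 1(272.8) = 615
  U: 0 + 1(272.8) = 272.8
  R: 0 + 1(272.8) = 272.8

273 kmol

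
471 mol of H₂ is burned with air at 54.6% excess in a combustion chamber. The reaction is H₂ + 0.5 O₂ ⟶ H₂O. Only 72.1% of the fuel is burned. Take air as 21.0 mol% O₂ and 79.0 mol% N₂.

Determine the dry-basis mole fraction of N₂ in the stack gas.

0.808

Stoichiometric O₂ = 0.5 × 471 = 235.5 mol; O₂ fed = 235.5 × 1.546 = 364.1 mol.
N₂ fed = 364.1 × 79/21 = 1370 mol.
Fuel reacted = 0.721 × 471 → ξ = 339.6 mol.
Outlet (n = n₀ + ν ξ):
  H₂: 471 − 1(339.6) = 131.4
  O₂: 364.1 − 0.5(339.6) = 194.3
  N₂: 1370 (inert)
  H₂O: 0 + 1(339.6) = 339.6
Dry total = 1695 mol; y_N₂ (dry) = 1370 / 1695 = 0.8079.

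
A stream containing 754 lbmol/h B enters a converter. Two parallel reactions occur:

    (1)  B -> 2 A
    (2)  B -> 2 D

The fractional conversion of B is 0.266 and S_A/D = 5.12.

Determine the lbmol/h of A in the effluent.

336 lbmol/h

Conversion of B: B consumed = 0.266 × 754 = 200.6 lbmol/h = 1ξ₁ + 1ξ₂.
Selectivity: 2ξ₁ / (2ξ₂) = 5.12 → ξ₁ = 5.12 ξ₂.
Substitute: (1·5.12 + 1) ξ₂ = 200.6 → ξ₂ = 32.77 lbmol/h, ξ₁ = 167.8 lbmol/h.
Outlet amounts (n = n₀ + Σ ν·ξ):
  B: 754 − 1(167.8) − 1(32.77) = 553.4
  A: 0 + 2(167.8) = 335.6
  D: 0 + 2(32.77) = 65.54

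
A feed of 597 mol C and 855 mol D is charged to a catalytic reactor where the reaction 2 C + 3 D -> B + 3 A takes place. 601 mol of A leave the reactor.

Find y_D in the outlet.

For A: n = n₀ + 3ξ → 601 = 0 + 3ξ, giving ξ = 200.3 mol.
Outlet amounts (n = n₀ + ν ξ):
  C: 597 − 2(200.3) = 196.3
  D: 855 − 3(200.3) = 254
  B: 0 + 1(200.3) = 200.3
  A: 0 + 3(200.3) = 601
Total out = 1252 mol; y_D = 254 / 1252 = 0.2029.

0.203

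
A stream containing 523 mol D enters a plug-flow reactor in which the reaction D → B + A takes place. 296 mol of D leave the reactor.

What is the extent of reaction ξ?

For D: n = n₀ − 1ξ → 296 = 523 − 1ξ, giving ξ = 227 mol.
Outlet amounts (n = n₀ + ν ξ):
  D: 523 − 1(227) = 296
  B: 0 + 1(227) = 227
  A: 0 + 1(227) = 227

ξ = 227 mol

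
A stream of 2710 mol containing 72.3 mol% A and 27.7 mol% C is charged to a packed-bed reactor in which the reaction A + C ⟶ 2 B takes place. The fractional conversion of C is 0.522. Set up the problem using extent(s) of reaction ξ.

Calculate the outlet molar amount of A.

C reacted = 0.522 × 750.7 = 391.8 mol; ν_C = −1, so ξ = 391.8/1 = 391.8 mol.
Outlet amounts (n = n₀ + ν ξ):
  A: 1959 − 1(391.8) = 1567
  C: 750.7 − 1(391.8) = 358.8
  B: 0 + 2(391.8) = 783.7

1570 mol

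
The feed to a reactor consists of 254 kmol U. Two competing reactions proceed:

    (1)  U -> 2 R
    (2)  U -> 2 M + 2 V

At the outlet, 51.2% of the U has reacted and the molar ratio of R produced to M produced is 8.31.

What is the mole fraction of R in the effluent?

Conversion of U: U consumed = 0.512 × 254 = 130 kmol = 1ξ₁ + 1ξ₂.
Selectivity: 2ξ₁ / (2ξ₂) = 8.31 → ξ₁ = 8.31 ξ₂.
Substitute: (1·8.31 + 1) ξ₂ = 130 → ξ₂ = 13.97 kmol, ξ₁ = 116.1 kmol.
Outlet amounts (n = n₀ + Σ ν·ξ):
  U: 254 − 1(116.1) − 1(13.97) = 124
  R: 0 + 2(116.1) = 232.2
  M: 0 + 2(13.97) = 27.94
  V: 0 + 2(13.97) = 27.94
Total out = 412 kmol; y_R = 232.2 / 412 = 0.5635.

0.564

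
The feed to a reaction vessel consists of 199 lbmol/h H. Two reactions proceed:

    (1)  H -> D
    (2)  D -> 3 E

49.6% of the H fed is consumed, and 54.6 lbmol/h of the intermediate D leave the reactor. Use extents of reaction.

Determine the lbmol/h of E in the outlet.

132 lbmol/h

Conversion of H: H consumed = 1ξ₁ = 0.496 × 199 → ξ₁ = 98.7 lbmol/h.
D balance: n_D = 0 + 1ξ₁ − 1ξ₂ = 54.6 → ξ₂ = (1·98.7 − 54.6)/1 = 44.1 lbmol/h.
Outlet amounts (n = n₀ + Σ ν·ξ):
  H: 199 − 1(98.7) = 100.3
  D: 0 + 1(98.7) − 1(44.1) = 54.6
  E: 0 + 3(44.1) = 132.3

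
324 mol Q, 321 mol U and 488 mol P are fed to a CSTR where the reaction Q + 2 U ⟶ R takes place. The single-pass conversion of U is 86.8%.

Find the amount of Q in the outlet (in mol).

185 mol

U reacted = 0.868 × 321 = 278.6 mol; ν_U = −2, so ξ = 278.6/2 = 139.3 mol.
Outlet amounts (n = n₀ + ν ξ):
  Q: 324 − 1(139.3) = 184.7
  U: 321 − 2(139.3) = 42.37
  R: 0 + 1(139.3) = 139.3
  P: 488 (inert)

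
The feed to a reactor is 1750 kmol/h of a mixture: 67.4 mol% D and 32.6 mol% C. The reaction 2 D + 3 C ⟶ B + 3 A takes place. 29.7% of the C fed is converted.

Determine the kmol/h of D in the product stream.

C reacted = 0.297 × 570.5 = 169.4 kmol/h; ν_C = −3, so ξ = 169.4/3 = 56.48 kmol/h.
Outlet amounts (n = n₀ + ν ξ):
  D: 1180 − 2(56.48) = 1067
  C: 570.5 − 3(56.48) = 401.1
  B: 0 + 1(56.48) = 56.48
  A: 0 + 3(56.48) = 169.4

1070 kmol/h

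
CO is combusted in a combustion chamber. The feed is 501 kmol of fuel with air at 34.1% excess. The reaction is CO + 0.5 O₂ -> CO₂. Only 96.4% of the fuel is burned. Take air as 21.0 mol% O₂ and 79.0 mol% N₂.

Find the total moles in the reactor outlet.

1860 kmol

Stoichiometric O₂ = 0.5 × 501 = 250.5 kmol; O₂ fed = 250.5 × 1.341 = 335.9 kmol.
N₂ fed = 335.9 × 79/21 = 1264 kmol.
Fuel reacted = 0.964 × 501 → ξ = 483 kmol.
Outlet (n = n₀ + ν ξ):
  CO: 501 − 1(483) = 18.04
  O₂: 335.9 − 0.5(483) = 94.44
  N₂: 1264 (inert)
  CO₂: 0 + 1(483) = 483
Total out = 18.04 + 94.44 + 1264 + 483 = 1859 kmol.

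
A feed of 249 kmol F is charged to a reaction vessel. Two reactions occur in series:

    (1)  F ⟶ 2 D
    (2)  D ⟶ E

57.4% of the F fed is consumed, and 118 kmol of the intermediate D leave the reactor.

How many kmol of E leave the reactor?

Conversion of F: F consumed = 1ξ₁ = 0.574 × 249 → ξ₁ = 142.9 kmol.
D balance: n_D = 0 + 2ξ₁ − 1ξ₂ = 118 → ξ₂ = (2·142.9 − 118)/1 = 167.9 kmol.
Outlet amounts (n = n₀ + Σ ν·ξ):
  F: 249 − 1(142.9) = 106.1
  D: 0 + 2(142.9) − 1(167.9) = 118
  E: 0 + 1(167.9) = 167.9

168 kmol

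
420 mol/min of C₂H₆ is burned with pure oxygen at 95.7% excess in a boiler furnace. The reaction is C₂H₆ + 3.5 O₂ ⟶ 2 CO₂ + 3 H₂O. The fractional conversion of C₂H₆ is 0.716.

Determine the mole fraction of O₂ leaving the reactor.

Stoichiometric O₂ = 3.5 × 420 = 1470 mol/min; O₂ fed = 1470 × 1.957 = 2877 mol/min.
Fuel reacted = 0.716 × 420 → ξ = 300.7 mol/min.
Outlet (n = n₀ + ν ξ):
  C₂H₆: 420 − 1(300.7) = 119.3
  O₂: 2877 − 3.5(300.7) = 1824
  CO₂: 0 + 2(300.7) = 601.4
  H₂O: 0 + 3(300.7) = 902.2
Total out = 3447 mol/min; y_O₂ = 1824 / 3447 = 0.5292.

0.529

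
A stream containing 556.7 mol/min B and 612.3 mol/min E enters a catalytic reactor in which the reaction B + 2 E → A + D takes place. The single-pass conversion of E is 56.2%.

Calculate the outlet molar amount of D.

E reacted = 0.562 × 612.3 = 344.1 mol/min; ν_E = −2, so ξ = 344.1/2 = 172.1 mol/min.
Outlet amounts (n = n₀ + ν ξ):
  B: 556.7 − 1(172.1) = 384.6
  E: 612.3 − 2(172.1) = 268.2
  A: 0 + 1(172.1) = 172.1
  D: 0 + 1(172.1) = 172.1

172 mol/min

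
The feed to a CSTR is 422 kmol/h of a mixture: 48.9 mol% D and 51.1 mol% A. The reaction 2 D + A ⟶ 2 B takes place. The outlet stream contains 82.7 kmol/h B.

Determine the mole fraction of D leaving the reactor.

For B: n = n₀ + 2ξ → 82.7 = 0 + 2ξ, giving ξ = 41.35 kmol/h.
Outlet amounts (n = n₀ + ν ξ):
  D: 206.4 − 2(41.35) = 123.7
  A: 215.6 − 1(41.35) = 174.3
  B: 0 + 2(41.35) = 82.7
Total out = 380.6 kmol/h; y_D = 123.7 / 380.6 = 0.3249.

0.325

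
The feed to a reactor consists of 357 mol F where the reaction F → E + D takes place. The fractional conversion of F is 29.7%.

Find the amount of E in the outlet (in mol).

106 mol

F reacted = 0.297 × 357 = 106 mol; ν_F = −1, so ξ = 106/1 = 106 mol.
Outlet amounts (n = n₀ + ν ξ):
  F: 357 − 1(106) = 251
  E: 0 + 1(106) = 106
  D: 0 + 1(106) = 106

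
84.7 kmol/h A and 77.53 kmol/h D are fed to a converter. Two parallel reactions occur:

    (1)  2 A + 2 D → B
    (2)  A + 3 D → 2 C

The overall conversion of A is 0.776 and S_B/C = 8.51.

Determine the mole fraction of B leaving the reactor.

Conversion of A: A consumed = 0.776 × 84.7 = 65.73 kmol/h = 2ξ₁ + 1ξ₂.
Selectivity: 1ξ₁ / (2ξ₂) = 8.51 → ξ₁ = 17.02 ξ₂.
Substitute: (2·17.02 + 1) ξ₂ = 65.73 → ξ₂ = 1.876 kmol/h, ξ₁ = 31.93 kmol/h.
Outlet amounts (n = n₀ + Σ ν·ξ):
  A: 84.7 − 2(31.93) − 1(1.876) = 18.97
  D: 77.53 − 2(31.93) − 3(1.876) = 8.051
  B: 0 + 1(31.93) = 31.93
  C: 0 + 2(1.876) = 3.752
Total out = 62.7 kmol/h; y_B = 31.93 / 62.7 = 0.5092.

0.509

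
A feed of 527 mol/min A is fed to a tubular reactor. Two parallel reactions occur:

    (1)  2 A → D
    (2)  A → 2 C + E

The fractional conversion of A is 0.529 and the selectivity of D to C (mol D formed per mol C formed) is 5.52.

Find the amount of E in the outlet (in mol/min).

12.1 mol/min

Conversion of A: A consumed = 0.529 × 527 = 278.8 mol/min = 2ξ₁ + 1ξ₂.
Selectivity: 1ξ₁ / (2ξ₂) = 5.52 → ξ₁ = 11.04 ξ₂.
Substitute: (2·11.04 + 1) ξ₂ = 278.8 → ξ₂ = 12.08 mol/min, ξ₁ = 133.4 mol/min.
Outlet amounts (n = n₀ + Σ ν·ξ):
  A: 527 − 2(133.4) − 1(12.08) = 248.2
  D: 0 + 1(133.4) = 133.4
  C: 0 + 2(12.08) = 24.16
  E: 0 + 1(12.08) = 12.08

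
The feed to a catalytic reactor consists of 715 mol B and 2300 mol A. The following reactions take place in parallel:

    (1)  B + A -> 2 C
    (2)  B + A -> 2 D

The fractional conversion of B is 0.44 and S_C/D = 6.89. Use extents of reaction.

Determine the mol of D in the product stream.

79.7 mol

Conversion of B: B consumed = 0.44 × 715 = 314.6 mol = 1ξ₁ + 1ξ₂.
Selectivity: 2ξ₁ / (2ξ₂) = 6.89 → ξ₁ = 6.89 ξ₂.
Substitute: (1·6.89 + 1) ξ₂ = 314.6 → ξ₂ = 39.87 mol, ξ₁ = 274.7 mol.
Outlet amounts (n = n₀ + Σ ν·ξ):
  B: 715 − 1(274.7) − 1(39.87) = 400.4
  A: 2300 − 1(274.7) − 1(39.87) = 1985
  C: 0 + 2(274.7) = 549.5
  D: 0 + 2(39.87) = 79.75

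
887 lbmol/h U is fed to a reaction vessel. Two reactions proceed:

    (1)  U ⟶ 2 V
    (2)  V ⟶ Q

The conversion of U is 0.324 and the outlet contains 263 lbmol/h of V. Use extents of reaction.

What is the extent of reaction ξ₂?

Conversion of U: U consumed = 1ξ₁ = 0.324 × 887 → ξ₁ = 287.4 lbmol/h.
V balance: n_V = 0 + 2ξ₁ − 1ξ₂ = 263 → ξ₂ = (2·287.4 − 263)/1 = 311.8 lbmol/h.
Outlet amounts (n = n₀ + Σ ν·ξ):
  U: 887 − 1(287.4) = 599.6
  V: 0 + 2(287.4) − 1(311.8) = 263
  Q: 0 + 1(311.8) = 311.8

ξ₂ = 312 lbmol/h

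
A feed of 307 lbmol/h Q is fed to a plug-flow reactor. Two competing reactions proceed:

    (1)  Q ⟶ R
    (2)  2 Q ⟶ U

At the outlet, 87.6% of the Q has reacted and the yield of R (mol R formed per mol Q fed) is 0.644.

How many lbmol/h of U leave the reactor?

35.6 lbmol/h

Yield of R: 1ξ₁ / 307 = 0.644 → ξ₁ = 197.7 lbmol/h.
Conversion of Q: 1ξ₁ + 2ξ₂ = 0.876 × 307 = 268.9 → ξ₂ = 35.61 lbmol/h.
Outlet amounts (n = n₀ + Σ ν·ξ):
  Q: 307 − 1(197.7) − 2(35.61) = 38.07
  R: 0 + 1(197.7) = 197.7
  U: 0 + 1(35.61) = 35.61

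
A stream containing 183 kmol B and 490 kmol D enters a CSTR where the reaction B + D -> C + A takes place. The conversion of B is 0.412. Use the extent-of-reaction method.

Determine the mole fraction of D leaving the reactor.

0.616

B reacted = 0.412 × 183 = 75.4 kmol; ν_B = −1, so ξ = 75.4/1 = 75.4 kmol.
Outlet amounts (n = n₀ + ν ξ):
  B: 183 − 1(75.4) = 107.6
  D: 490 − 1(75.4) = 414.6
  C: 0 + 1(75.4) = 75.4
  A: 0 + 1(75.4) = 75.4
Total out = 673 kmol; y_D = 414.6 / 673 = 0.6161.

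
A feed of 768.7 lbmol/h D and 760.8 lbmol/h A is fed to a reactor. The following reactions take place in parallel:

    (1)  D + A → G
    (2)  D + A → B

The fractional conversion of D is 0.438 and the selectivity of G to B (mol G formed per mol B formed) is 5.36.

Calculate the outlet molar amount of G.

Conversion of D: D consumed = 0.438 × 768.7 = 336.7 lbmol/h = 1ξ₁ + 1ξ₂.
Selectivity: 1ξ₁ / (1ξ₂) = 5.36 → ξ₁ = 5.36 ξ₂.
Substitute: (1·5.36 + 1) ξ₂ = 336.7 → ξ₂ = 52.94 lbmol/h, ξ₁ = 283.8 lbmol/h.
Outlet amounts (n = n₀ + Σ ν·ξ):
  D: 768.7 − 1(283.8) − 1(52.94) = 432
  A: 760.8 − 1(283.8) − 1(52.94) = 424.1
  G: 0 + 1(283.8) = 283.8
  B: 0 + 1(52.94) = 52.94

284 lbmol/h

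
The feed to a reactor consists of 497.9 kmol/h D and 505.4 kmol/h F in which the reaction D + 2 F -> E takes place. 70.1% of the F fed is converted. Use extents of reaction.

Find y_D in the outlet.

F reacted = 0.701 × 505.4 = 354.3 kmol/h; ν_F = −2, so ξ = 354.3/2 = 177.1 kmol/h.
Outlet amounts (n = n₀ + ν ξ):
  D: 497.9 − 1(177.1) = 320.8
  F: 505.4 − 2(177.1) = 151.1
  E: 0 + 1(177.1) = 177.1
Total out = 649 kmol/h; y_D = 320.8 / 649 = 0.4942.

0.494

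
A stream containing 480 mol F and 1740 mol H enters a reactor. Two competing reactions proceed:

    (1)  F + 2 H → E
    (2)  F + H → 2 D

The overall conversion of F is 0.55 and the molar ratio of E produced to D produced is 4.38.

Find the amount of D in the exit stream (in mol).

54.1 mol

Conversion of F: F consumed = 0.55 × 480 = 264 mol = 1ξ₁ + 1ξ₂.
Selectivity: 1ξ₁ / (2ξ₂) = 4.38 → ξ₁ = 8.76 ξ₂.
Substitute: (1·8.76 + 1) ξ₂ = 264 → ξ₂ = 27.05 mol, ξ₁ = 237 mol.
Outlet amounts (n = n₀ + Σ ν·ξ):
  F: 480 − 1(237) − 1(27.05) = 216
  H: 1740 − 2(237) − 1(27.05) = 1239
  E: 0 + 1(237) = 237
  D: 0 + 2(27.05) = 54.1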